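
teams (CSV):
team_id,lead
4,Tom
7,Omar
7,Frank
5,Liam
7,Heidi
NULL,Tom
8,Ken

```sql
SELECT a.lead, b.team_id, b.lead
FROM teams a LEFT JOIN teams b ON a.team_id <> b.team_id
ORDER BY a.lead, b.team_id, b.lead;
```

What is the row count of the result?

LEFT JOIN keeps every row from `teams a`; unmatched rows get NULL for `teams b`'s columns.
Matching on a.team_id <> b.team_id. A NULL in a compared column never satisfies the condition.
Matched pairs: 24; unmatched a rows kept: 1.
Total: 24 matched + 1 padded = 25 rows.

25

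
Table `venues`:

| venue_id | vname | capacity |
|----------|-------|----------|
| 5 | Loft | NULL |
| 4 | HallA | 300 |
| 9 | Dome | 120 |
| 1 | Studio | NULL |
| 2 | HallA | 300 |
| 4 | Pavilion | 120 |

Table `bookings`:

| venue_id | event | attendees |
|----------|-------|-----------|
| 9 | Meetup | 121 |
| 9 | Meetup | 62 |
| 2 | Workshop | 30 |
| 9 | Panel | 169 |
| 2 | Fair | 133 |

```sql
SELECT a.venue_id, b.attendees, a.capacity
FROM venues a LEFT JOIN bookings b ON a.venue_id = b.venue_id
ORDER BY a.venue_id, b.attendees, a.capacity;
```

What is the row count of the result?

LEFT JOIN keeps every row from `venues`; unmatched rows get NULL for `bookings`'s columns.
Matching on a.venue_id = b.venue_id.
Matched pairs: 5; unmatched a rows kept: 4.
Total: 5 matched + 4 padded = 9 rows.

9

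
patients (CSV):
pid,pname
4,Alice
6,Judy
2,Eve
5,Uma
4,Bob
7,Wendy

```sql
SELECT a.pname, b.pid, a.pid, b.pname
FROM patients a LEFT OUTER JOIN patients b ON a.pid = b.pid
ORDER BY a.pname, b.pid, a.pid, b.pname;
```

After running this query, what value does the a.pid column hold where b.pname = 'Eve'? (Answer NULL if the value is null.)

2

LEFT JOIN keeps every row from `patients a`; unmatched rows get NULL for `patients b`'s columns.
Matching on a.pid = b.pid.
Matched pairs: 8; unmatched a rows kept: 0.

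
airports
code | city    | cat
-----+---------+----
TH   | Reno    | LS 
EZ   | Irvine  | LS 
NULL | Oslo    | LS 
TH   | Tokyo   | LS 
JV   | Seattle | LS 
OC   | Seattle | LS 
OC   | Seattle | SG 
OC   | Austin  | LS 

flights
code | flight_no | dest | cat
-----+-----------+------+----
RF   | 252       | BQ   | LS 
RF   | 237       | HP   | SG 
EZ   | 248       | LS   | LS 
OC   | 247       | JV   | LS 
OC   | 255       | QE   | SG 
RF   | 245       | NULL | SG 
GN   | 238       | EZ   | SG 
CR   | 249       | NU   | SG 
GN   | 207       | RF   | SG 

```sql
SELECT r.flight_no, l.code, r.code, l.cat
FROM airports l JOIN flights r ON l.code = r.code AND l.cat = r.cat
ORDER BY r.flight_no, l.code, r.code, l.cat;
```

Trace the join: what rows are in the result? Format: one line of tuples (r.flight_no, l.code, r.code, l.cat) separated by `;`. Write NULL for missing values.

INNER JOIN keeps only pairs where the ON condition holds.
Matching on l.code = r.code AND l.cat = r.cat. A NULL in a compared column never satisfies the condition.
- l row (code=TH, cat=LS): no match → dropped.
- l row (code=EZ, cat=LS): matches 1 r row(s) → 1 output row(s).
- l row (code=NULL, cat=LS): no match → dropped.
- l row (code=TH, cat=LS): no match → dropped.
- l row (code=JV, cat=LS): no match → dropped.
- l row (code=OC, cat=LS): matches 1 r row(s) → 1 output row(s).
- l row (code=OC, cat=SG): matches 1 r row(s) → 1 output row(s).
- l row (code=OC, cat=LS): matches 1 r row(s) → 1 output row(s).
After projecting and ordering:
r.flight_no | l.code | r.code | l.cat
247 | OC | OC | LS
247 | OC | OC | LS
248 | EZ | EZ | LS
255 | OC | OC | SG

(247, OC, OC, LS); (247, OC, OC, LS); (248, EZ, EZ, LS); (255, OC, OC, SG)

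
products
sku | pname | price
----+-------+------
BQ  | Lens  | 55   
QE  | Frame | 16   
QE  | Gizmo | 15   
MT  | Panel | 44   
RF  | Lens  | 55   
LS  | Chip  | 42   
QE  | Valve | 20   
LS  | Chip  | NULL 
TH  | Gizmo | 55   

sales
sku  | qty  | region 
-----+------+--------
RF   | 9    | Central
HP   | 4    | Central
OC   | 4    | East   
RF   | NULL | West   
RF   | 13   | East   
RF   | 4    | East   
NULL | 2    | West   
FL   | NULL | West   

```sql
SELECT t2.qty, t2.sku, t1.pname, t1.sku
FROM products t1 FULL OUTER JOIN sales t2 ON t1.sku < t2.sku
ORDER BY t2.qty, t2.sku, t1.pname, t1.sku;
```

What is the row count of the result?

37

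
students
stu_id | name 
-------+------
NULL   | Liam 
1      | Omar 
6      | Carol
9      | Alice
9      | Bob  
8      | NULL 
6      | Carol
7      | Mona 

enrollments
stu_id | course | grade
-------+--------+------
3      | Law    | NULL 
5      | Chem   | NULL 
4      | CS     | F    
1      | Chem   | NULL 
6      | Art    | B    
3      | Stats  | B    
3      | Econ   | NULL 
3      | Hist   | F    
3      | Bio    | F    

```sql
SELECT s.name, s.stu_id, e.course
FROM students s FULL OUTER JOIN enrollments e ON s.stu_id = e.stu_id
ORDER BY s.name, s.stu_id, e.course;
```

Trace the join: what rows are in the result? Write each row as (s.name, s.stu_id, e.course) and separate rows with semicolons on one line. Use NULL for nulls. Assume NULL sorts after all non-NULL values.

(Alice, 9, NULL); (Bob, 9, NULL); (Carol, 6, Art); (Carol, 6, Art); (Liam, NULL, NULL); (Mona, 7, NULL); (Omar, 1, Chem); (NULL, 8, NULL); (NULL, NULL, Bio); (NULL, NULL, CS); (NULL, NULL, Chem); (NULL, NULL, Econ); (NULL, NULL, Hist); (NULL, NULL, Law); (NULL, NULL, Stats)

FULL OUTER JOIN keeps every row from both sides; unmatched rows get NULL for the other side's columns.
Matching on s.stu_id = e.stu_id. A NULL in a compared column never satisfies the condition.
- stu_id=NULL: no e row matches, row kept with e columns NULL.
- stu_id=1: 1 matching e row(s), so 1 row(s) emitted.
- stu_id=6: 1 matching e row(s), so 1 row(s) emitted.
- stu_id=9: no e row matches, row kept with e columns NULL.
- stu_id=9: no e row matches, row kept with e columns NULL.
- stu_id=8: no e row matches, row kept with e columns NULL.
- stu_id=6: 1 matching e row(s), so 1 row(s) emitted.
- stu_id=7: no e row matches, row kept with e columns NULL.
- 7 row(s) from e found no s partner → padded with NULL.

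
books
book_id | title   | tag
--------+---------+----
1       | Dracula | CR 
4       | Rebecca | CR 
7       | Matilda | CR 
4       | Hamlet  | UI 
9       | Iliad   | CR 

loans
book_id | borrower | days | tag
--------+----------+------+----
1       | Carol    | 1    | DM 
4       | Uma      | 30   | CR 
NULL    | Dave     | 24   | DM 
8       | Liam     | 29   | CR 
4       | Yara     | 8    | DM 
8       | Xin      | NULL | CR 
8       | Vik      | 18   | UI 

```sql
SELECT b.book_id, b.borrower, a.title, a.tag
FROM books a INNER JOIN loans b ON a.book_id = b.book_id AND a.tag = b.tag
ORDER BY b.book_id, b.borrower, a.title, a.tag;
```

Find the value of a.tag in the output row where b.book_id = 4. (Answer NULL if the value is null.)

CR

INNER JOIN keeps only pairs where the ON condition holds.
Matching on a.book_id = b.book_id AND a.tag = b.tag. A NULL in a compared column never satisfies the condition.
- a (book_id=1, tag=CR) has no partner → excluded.
- a (book_id=4, tag=CR) pairs with 1 row(s) of b.
- a (book_id=7, tag=CR) has no partner → excluded.
- a (book_id=4, tag=UI) has no partner → excluded.
- a (book_id=9, tag=CR) has no partner → excluded.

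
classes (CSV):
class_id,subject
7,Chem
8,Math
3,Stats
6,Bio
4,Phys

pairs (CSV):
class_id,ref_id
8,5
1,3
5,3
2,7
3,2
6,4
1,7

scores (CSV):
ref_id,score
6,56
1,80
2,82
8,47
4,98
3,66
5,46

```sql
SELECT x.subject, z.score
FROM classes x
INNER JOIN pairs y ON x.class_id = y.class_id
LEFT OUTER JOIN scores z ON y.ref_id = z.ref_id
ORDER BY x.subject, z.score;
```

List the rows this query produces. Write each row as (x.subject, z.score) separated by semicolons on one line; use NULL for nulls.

(Bio, 98); (Math, 46); (Stats, 82)

Joins associate left-to-right: classes INNER JOIN pairs on class_id gives 3 intermediate row(s).
Then LEFT JOIN `scores z` on ref_id: each of those 3 rows is kept; rows whose y.ref_id has no match in z get NULL for z's columns.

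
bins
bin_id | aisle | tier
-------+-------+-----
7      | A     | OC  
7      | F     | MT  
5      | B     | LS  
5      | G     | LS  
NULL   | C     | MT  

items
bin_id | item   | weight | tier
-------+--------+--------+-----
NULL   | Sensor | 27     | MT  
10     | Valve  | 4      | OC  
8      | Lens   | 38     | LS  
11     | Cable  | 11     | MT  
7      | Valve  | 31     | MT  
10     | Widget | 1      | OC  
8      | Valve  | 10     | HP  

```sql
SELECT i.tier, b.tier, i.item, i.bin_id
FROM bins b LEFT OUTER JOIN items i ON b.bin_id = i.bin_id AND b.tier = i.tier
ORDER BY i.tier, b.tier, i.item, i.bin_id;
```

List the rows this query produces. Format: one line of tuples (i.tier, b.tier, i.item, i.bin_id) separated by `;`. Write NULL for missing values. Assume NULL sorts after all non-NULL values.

LEFT JOIN keeps every row from `bins`; unmatched rows get NULL for `items`'s columns.
Matching on b.bin_id = i.bin_id AND b.tier = i.tier. A NULL in a compared column never satisfies the condition.
- b row (bin_id=7, tier=OC): no match → kept, i columns NULL.
- b row (bin_id=7, tier=MT): matches 1 i row(s) → 1 output row(s).
- b row (bin_id=5, tier=LS): no match → kept, i columns NULL.
- b row (bin_id=5, tier=LS): no match → kept, i columns NULL.
- b row (bin_id=NULL, tier=MT): no match → kept, i columns NULL.
After projecting and ordering:
i.tier | b.tier | i.item | i.bin_id
MT | MT | Valve | 7
NULL | LS | NULL | NULL
NULL | LS | NULL | NULL
NULL | MT | NULL | NULL
NULL | OC | NULL | NULL

(MT, MT, Valve, 7); (NULL, LS, NULL, NULL); (NULL, LS, NULL, NULL); (NULL, MT, NULL, NULL); (NULL, OC, NULL, NULL)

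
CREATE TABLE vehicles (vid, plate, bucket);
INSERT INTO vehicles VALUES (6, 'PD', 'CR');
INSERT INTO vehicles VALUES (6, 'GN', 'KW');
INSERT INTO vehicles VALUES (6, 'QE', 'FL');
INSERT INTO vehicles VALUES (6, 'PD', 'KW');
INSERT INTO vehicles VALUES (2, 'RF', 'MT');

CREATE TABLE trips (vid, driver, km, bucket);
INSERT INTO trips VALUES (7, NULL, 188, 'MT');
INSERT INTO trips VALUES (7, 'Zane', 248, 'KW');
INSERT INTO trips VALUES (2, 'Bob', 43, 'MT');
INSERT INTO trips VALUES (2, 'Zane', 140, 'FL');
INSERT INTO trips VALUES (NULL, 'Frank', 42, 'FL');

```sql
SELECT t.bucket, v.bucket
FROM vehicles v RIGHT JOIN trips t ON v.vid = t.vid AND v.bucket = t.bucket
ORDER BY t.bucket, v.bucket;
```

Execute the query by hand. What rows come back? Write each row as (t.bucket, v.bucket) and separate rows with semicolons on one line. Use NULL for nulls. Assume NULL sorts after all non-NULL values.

(FL, NULL); (FL, NULL); (KW, NULL); (MT, MT); (MT, NULL)

RIGHT JOIN keeps every row from `trips`; unmatched rows get NULL for `vehicles`'s columns.
Matching on v.vid = t.vid AND v.bucket = t.bucket. A NULL in a compared column never satisfies the condition.
- v (vid=6, bucket=CR) has no partner in t.
- v (vid=6, bucket=KW) has no partner in t.
- v (vid=6, bucket=FL) has no partner in t.
- v (vid=6, bucket=KW) has no partner in t.
- v (vid=2, bucket=MT) pairs with 1 row(s) of t.
- 4 t row(s) had no v match → kept, v columns NULL.
After projecting and ordering:
t.bucket | v.bucket
FL | NULL
FL | NULL
KW | NULL
MT | MT
MT | NULL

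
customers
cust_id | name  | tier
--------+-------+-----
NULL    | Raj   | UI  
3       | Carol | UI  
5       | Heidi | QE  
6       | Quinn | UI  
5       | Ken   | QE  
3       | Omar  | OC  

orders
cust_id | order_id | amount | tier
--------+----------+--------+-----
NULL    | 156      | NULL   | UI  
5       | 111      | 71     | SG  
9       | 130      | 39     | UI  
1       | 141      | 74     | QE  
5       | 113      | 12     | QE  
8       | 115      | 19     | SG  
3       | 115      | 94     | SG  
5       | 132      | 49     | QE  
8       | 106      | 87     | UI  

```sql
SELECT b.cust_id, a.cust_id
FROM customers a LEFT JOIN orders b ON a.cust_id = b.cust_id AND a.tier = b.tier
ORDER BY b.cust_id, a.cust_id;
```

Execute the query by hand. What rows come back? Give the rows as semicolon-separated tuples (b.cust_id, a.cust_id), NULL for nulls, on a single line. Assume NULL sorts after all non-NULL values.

(5, 5); (5, 5); (5, 5); (5, 5); (NULL, 3); (NULL, 3); (NULL, 6); (NULL, NULL)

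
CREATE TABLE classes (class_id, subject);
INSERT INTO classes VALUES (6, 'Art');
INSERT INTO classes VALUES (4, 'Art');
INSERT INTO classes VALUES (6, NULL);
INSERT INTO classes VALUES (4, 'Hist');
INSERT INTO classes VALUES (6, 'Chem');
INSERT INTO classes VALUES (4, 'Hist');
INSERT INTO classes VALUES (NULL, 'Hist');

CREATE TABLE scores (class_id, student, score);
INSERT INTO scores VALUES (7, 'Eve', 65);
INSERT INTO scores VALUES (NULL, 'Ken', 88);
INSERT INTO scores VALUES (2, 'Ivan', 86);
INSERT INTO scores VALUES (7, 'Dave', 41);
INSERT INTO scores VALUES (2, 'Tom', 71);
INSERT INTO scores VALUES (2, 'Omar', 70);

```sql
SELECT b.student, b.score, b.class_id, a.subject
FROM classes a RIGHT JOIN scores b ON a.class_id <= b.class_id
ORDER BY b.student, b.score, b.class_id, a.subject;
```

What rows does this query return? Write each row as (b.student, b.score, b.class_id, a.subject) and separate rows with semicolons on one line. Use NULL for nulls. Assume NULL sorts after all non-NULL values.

RIGHT JOIN keeps every row from `scores`; unmatched rows get NULL for `classes`'s columns.
Matching on a.class_id <= b.class_id. A NULL in a compared column never satisfies the condition.
- a (class_id=6) pairs with 2 row(s) of b.
- a (class_id=4) pairs with 2 row(s) of b.
- a (class_id=6) pairs with 2 row(s) of b.
- a (class_id=4) pairs with 2 row(s) of b.
- a (class_id=6) pairs with 2 row(s) of b.
- a (class_id=4) pairs with 2 row(s) of b.
- a (class_id=NULL) has no partner in b.
- 4 b row(s) had no a match → kept, a columns NULL.

(Dave, 41, 7, Art); (Dave, 41, 7, Art); (Dave, 41, 7, Chem); (Dave, 41, 7, Hist); (Dave, 41, 7, Hist); (Dave, 41, 7, NULL); (Eve, 65, 7, Art); (Eve, 65, 7, Art); (Eve, 65, 7, Chem); (Eve, 65, 7, Hist); (Eve, 65, 7, Hist); (Eve, 65, 7, NULL); (Ivan, 86, 2, NULL); (Ken, 88, NULL, NULL); (Omar, 70, 2, NULL); (Tom, 71, 2, NULL)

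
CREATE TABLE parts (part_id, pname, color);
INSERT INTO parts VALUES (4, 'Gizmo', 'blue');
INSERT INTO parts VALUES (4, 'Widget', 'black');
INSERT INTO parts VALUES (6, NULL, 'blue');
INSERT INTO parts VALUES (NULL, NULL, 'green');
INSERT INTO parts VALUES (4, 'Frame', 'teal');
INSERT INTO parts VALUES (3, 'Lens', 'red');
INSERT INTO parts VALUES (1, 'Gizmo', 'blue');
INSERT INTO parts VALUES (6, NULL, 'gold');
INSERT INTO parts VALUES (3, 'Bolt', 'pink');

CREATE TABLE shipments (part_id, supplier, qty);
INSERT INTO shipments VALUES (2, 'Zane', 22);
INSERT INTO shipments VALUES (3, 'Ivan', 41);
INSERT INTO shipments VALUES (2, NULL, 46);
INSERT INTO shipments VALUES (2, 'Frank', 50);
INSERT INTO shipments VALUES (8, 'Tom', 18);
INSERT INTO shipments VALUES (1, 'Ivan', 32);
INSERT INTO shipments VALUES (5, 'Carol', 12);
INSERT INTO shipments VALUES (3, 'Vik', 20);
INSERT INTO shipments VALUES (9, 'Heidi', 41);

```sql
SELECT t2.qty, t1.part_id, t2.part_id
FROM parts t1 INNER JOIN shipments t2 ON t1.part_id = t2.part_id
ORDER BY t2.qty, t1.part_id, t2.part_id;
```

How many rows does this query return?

5

INNER JOIN keeps only pairs where the ON condition holds.
Matching on t1.part_id = t2.part_id. A NULL in a compared column never satisfies the condition.
Matched pairs: 5.
Total: 5 rows.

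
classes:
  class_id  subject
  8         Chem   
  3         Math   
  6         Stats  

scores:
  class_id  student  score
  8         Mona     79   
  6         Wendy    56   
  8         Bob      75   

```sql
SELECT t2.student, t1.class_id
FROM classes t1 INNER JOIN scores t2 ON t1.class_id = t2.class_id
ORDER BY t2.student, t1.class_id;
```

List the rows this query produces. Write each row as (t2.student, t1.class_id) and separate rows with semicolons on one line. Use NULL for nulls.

(Bob, 8); (Mona, 8); (Wendy, 6)

INNER JOIN keeps only pairs where the ON condition holds.
Matching on t1.class_id = t2.class_id.
Matched pairs: 3.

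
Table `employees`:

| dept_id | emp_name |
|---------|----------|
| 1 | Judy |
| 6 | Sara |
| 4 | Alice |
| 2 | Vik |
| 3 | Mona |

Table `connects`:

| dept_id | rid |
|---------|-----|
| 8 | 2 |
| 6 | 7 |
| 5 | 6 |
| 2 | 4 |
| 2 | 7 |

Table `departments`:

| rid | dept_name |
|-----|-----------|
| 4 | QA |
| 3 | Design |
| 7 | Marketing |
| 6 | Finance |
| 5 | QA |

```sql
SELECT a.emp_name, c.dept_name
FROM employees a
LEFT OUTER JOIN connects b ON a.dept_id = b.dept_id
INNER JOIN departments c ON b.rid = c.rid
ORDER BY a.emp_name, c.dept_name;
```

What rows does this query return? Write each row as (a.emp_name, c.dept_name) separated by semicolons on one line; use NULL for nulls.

(Sara, Marketing); (Vik, Marketing); (Vik, QA)

Evaluate left to right. First `employees a LEFT JOIN connects b` on dept_id: 6 row(s).
Then INNER JOIN `departments c` on rid: keep only rows whose b.rid appears in c.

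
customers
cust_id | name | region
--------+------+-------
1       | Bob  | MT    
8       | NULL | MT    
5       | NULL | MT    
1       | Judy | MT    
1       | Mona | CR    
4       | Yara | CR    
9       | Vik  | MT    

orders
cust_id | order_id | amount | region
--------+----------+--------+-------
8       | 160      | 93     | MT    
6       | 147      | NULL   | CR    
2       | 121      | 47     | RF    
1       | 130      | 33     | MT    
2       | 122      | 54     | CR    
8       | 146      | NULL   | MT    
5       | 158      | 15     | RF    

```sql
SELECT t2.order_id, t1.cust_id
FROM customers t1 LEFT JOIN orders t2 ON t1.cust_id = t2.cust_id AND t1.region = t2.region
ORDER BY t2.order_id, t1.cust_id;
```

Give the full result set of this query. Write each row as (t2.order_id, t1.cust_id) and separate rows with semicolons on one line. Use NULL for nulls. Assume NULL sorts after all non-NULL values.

(130, 1); (130, 1); (146, 8); (160, 8); (NULL, 1); (NULL, 4); (NULL, 5); (NULL, 9)

LEFT JOIN keeps every row from `customers`; unmatched rows get NULL for `orders`'s columns.
Matching on t1.cust_id = t2.cust_id AND t1.region = t2.region.
- cust_id=1, region=MT: 1 matching t2 row(s), so 1 row(s) emitted.
- cust_id=8, region=MT: 2 matching t2 row(s), so 2 row(s) emitted.
- cust_id=5, region=MT: no t2 row matches, row kept with t2 columns NULL.
- cust_id=1, region=MT: 1 matching t2 row(s), so 1 row(s) emitted.
- cust_id=1, region=CR: no t2 row matches, row kept with t2 columns NULL.
- cust_id=4, region=CR: no t2 row matches, row kept with t2 columns NULL.
- cust_id=9, region=MT: no t2 row matches, row kept with t2 columns NULL.
After projecting and ordering:
t2.order_id | t1.cust_id
130 | 1
130 | 1
146 | 8
160 | 8
NULL | 1
NULL | 4
NULL | 5
NULL | 9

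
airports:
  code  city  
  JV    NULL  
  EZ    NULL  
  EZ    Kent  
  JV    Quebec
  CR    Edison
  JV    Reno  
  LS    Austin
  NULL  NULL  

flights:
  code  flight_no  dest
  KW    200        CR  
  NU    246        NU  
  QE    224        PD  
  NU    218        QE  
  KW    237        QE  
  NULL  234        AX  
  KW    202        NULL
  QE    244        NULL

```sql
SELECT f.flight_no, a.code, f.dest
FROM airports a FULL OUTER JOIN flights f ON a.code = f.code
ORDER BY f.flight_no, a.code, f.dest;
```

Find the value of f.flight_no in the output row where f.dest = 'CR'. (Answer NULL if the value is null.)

200

FULL OUTER JOIN keeps every row from both sides; unmatched rows get NULL for the other side's columns.
Matching on a.code = f.code. A NULL in a compared column never satisfies the condition.
Matched pairs: 0; unmatched a rows kept: 8; unmatched f rows kept: 8.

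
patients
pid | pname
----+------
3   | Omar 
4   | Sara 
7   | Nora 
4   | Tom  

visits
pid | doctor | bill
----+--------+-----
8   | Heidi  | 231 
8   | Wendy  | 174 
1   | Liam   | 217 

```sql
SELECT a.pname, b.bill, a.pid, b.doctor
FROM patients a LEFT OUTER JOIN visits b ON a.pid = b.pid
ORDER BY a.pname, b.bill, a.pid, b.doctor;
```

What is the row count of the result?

LEFT JOIN keeps every row from `patients`; unmatched rows get NULL for `visits`'s columns.
Matching on a.pid = b.pid.
- a (pid=3) has no partner → padded with NULL.
- a (pid=4) has no partner → padded with NULL.
- a (pid=7) has no partner → padded with NULL.
- a (pid=4) has no partner → padded with NULL.
Total: 0 matched + 4 padded = 4 rows.

4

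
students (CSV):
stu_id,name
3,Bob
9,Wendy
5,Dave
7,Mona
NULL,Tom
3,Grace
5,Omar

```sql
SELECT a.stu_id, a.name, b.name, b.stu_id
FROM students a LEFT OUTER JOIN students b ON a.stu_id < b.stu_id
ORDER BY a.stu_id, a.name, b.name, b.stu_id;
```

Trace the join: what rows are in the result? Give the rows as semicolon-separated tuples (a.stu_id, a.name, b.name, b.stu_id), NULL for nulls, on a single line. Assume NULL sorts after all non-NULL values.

LEFT JOIN keeps every row from `students a`; unmatched rows get NULL for `students b`'s columns.
Matching on a.stu_id < b.stu_id. A NULL in a compared column never satisfies the condition.
Matched pairs: 13; unmatched a rows kept: 2.

(3, Bob, Dave, 5); (3, Bob, Mona, 7); (3, Bob, Omar, 5); (3, Bob, Wendy, 9); (3, Grace, Dave, 5); (3, Grace, Mona, 7); (3, Grace, Omar, 5); (3, Grace, Wendy, 9); (5, Dave, Mona, 7); (5, Dave, Wendy, 9); (5, Omar, Mona, 7); (5, Omar, Wendy, 9); (7, Mona, Wendy, 9); (9, Wendy, NULL, NULL); (NULL, Tom, NULL, NULL)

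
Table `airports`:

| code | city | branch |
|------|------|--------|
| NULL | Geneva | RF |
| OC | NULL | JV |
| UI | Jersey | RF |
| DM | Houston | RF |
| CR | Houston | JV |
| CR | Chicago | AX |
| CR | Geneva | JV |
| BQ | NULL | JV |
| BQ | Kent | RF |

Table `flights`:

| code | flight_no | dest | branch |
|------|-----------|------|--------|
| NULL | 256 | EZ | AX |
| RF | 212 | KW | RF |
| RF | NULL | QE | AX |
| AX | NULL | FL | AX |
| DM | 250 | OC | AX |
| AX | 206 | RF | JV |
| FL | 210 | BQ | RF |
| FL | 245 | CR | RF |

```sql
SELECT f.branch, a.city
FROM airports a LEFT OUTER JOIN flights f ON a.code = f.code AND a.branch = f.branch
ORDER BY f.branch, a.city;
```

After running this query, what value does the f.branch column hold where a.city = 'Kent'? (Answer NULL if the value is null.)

NULL

LEFT JOIN keeps every row from `airports`; unmatched rows get NULL for `flights`'s columns.
Matching on a.code = f.code AND a.branch = f.branch. A NULL in a compared column never satisfies the condition.
- a (code=NULL, branch=RF) has no partner → padded with NULL.
- a (code=OC, branch=JV) has no partner → padded with NULL.
- a (code=UI, branch=RF) has no partner → padded with NULL.
- a (code=DM, branch=RF) has no partner → padded with NULL.
- a (code=CR, branch=JV) has no partner → padded with NULL.
- a (code=CR, branch=AX) has no partner → padded with NULL.
- a (code=CR, branch=JV) has no partner → padded with NULL.
- a (code=BQ, branch=JV) has no partner → padded with NULL.
- a (code=BQ, branch=RF) has no partner → padded with NULL.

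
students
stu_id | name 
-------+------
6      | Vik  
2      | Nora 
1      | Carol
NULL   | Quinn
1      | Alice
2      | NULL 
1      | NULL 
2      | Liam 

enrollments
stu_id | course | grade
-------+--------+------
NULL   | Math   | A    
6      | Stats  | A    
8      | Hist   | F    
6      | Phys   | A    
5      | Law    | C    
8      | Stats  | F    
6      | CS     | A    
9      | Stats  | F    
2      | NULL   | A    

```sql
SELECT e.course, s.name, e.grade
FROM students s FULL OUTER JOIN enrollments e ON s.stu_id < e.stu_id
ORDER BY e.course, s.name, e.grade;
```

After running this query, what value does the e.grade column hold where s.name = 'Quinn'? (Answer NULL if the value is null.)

NULL

FULL OUTER JOIN keeps every row from both sides; unmatched rows get NULL for the other side's columns.
Matching on s.stu_id < e.stu_id. A NULL in a compared column never satisfies the condition.
Matched pairs: 48; unmatched s rows kept: 1; unmatched e rows kept: 1.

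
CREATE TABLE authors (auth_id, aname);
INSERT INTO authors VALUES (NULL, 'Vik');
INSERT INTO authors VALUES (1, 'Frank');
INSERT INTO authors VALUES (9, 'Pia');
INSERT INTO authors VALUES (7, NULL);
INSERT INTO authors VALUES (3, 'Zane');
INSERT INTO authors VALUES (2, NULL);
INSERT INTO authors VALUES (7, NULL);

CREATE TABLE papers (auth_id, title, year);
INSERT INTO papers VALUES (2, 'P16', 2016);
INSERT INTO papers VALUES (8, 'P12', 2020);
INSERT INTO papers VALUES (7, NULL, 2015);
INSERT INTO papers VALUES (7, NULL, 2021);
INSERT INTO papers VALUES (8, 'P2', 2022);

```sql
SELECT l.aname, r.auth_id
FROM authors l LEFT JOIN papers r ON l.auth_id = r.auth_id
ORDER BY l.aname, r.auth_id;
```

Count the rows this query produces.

9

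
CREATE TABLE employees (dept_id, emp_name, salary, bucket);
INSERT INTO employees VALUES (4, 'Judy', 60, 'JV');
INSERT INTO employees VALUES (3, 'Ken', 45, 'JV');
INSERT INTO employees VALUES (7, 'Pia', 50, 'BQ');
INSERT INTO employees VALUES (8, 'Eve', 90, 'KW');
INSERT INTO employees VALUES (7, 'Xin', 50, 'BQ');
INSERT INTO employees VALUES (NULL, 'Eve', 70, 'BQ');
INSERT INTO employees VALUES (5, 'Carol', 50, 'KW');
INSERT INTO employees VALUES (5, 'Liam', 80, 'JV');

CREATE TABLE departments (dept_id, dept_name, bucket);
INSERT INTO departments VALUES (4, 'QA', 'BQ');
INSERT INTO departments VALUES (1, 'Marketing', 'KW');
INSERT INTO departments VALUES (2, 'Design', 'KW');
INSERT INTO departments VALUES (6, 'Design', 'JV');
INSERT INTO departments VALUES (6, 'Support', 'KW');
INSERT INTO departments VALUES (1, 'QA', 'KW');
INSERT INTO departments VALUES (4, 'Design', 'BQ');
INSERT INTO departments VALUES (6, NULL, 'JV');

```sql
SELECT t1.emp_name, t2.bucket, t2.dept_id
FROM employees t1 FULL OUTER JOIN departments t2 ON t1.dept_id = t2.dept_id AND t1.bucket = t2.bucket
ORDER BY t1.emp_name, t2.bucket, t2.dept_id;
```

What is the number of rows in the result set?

16

FULL OUTER JOIN keeps every row from both sides; unmatched rows get NULL for the other side's columns.
Matching on t1.dept_id = t2.dept_id AND t1.bucket = t2.bucket. A NULL in a compared column never satisfies the condition.
- t1[0] dept_id=4, bucket=JV → no match; kept with NULLs on the t2 side.
- t1[1] dept_id=3, bucket=JV → no match; kept with NULLs on the t2 side.
- t1[2] dept_id=7, bucket=BQ → no match; kept with NULLs on the t2 side.
- t1[3] dept_id=8, bucket=KW → no match; kept with NULLs on the t2 side.
- t1[4] dept_id=7, bucket=BQ → no match; kept with NULLs on the t2 side.
- t1[5] dept_id=NULL, bucket=BQ → no match; kept with NULLs on the t2 side.
- t1[6] dept_id=5, bucket=KW → no match; kept with NULLs on the t2 side.
- t1[7] dept_id=5, bucket=JV → no match; kept with NULLs on the t2 side.
- plus 8 unmatched t2 row(s), each kept with NULL t1 columns.
Total: 0 matched + 16 padded = 16 rows.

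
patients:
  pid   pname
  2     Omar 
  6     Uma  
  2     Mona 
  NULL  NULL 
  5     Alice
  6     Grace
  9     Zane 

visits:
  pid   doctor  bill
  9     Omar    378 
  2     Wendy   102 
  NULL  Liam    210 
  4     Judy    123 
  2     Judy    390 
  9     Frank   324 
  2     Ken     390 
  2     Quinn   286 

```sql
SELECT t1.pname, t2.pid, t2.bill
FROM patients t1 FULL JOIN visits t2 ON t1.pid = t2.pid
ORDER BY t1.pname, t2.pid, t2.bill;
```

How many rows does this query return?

FULL OUTER JOIN keeps every row from both sides; unmatched rows get NULL for the other side's columns.
Matching on t1.pid = t2.pid. A NULL in a compared column never satisfies the condition.
- t1[0] pid=2 → 4 match(es) in t2 → 4 row(s).
- t1[1] pid=6 → no match; kept with NULLs on the t2 side.
- t1[2] pid=2 → 4 match(es) in t2 → 4 row(s).
- t1[3] pid=NULL → no match; kept with NULLs on the t2 side.
- t1[4] pid=5 → no match; kept with NULLs on the t2 side.
- t1[5] pid=6 → no match; kept with NULLs on the t2 side.
- t1[6] pid=9 → 2 match(es) in t2 → 2 row(s).
- plus 2 unmatched t2 row(s), each kept with NULL t1 columns.
Total: 10 matched + 6 padded = 16 rows.

16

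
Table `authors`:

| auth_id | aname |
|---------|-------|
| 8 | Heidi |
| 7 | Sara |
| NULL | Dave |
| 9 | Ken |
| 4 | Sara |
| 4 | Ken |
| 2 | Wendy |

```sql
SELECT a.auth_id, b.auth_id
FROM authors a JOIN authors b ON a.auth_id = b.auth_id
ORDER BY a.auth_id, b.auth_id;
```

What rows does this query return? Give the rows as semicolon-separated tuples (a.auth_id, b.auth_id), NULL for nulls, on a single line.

(2, 2); (4, 4); (4, 4); (4, 4); (4, 4); (7, 7); (8, 8); (9, 9)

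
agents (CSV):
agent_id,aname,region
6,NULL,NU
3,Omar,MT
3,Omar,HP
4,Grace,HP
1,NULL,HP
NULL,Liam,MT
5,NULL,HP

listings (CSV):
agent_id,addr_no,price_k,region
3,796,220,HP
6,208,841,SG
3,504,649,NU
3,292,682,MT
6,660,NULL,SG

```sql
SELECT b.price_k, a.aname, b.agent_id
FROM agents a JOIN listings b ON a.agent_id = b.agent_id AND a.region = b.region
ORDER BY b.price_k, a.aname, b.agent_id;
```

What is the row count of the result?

INNER JOIN keeps only pairs where the ON condition holds.
Matching on a.agent_id = b.agent_id AND a.region = b.region. A NULL in a compared column never satisfies the condition.
- a[0] agent_id=6, region=NU → no match; dropped.
- a[1] agent_id=3, region=MT → 1 match(es) in b → 1 row(s).
- a[2] agent_id=3, region=HP → 1 match(es) in b → 1 row(s).
- a[3] agent_id=4, region=HP → no match; dropped.
- a[4] agent_id=1, region=HP → no match; dropped.
- a[5] agent_id=NULL, region=MT → no match; dropped.
- a[6] agent_id=5, region=HP → no match; dropped.
Total: 2 rows.

2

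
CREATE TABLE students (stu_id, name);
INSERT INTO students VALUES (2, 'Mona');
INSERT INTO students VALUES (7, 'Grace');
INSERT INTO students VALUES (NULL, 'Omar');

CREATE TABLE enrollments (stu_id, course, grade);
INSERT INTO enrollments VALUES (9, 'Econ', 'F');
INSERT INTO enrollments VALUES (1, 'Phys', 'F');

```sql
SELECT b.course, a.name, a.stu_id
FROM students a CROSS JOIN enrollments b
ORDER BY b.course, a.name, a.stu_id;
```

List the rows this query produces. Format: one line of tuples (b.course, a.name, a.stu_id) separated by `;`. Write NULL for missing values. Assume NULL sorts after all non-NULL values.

(Econ, Grace, 7); (Econ, Mona, 2); (Econ, Omar, NULL); (Phys, Grace, 7); (Phys, Mona, 2); (Phys, Omar, NULL)

CROSS JOIN pairs every row of `students` with every row of `enrollments`: 3 × 2 = 6 rows.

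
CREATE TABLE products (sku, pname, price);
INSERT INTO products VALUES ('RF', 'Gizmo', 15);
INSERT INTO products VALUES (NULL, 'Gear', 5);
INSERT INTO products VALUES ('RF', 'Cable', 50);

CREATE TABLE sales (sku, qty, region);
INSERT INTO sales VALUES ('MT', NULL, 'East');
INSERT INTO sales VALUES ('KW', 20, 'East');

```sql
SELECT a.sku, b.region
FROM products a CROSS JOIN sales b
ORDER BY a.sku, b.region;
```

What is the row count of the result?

6

CROSS JOIN pairs every row of `products` with every row of `sales`: 3 × 2 = 6 rows.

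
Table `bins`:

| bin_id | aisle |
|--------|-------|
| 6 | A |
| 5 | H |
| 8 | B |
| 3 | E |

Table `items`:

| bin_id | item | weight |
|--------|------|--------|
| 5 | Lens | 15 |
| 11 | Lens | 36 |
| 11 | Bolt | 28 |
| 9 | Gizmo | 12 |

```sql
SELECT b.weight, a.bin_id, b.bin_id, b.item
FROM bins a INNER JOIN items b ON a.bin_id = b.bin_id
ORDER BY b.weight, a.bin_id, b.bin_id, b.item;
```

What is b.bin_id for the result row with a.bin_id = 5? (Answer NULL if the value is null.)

5

INNER JOIN keeps only pairs where the ON condition holds.
Matching on a.bin_id = b.bin_id.
- a[0] bin_id=6 → no match; dropped.
- a[1] bin_id=5 → 1 match(es) in b → 1 row(s).
- a[2] bin_id=8 → no match; dropped.
- a[3] bin_id=3 → no match; dropped.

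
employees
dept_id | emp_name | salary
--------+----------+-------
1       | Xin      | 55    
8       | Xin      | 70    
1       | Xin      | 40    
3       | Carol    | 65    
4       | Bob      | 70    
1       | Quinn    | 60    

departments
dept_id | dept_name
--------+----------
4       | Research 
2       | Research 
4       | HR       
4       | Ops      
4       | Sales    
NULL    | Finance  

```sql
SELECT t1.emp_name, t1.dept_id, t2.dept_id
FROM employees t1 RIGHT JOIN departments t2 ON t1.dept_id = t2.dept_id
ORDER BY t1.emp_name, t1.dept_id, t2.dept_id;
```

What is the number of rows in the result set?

6

RIGHT JOIN keeps every row from `departments`; unmatched rows get NULL for `employees`'s columns.
Matching on t1.dept_id = t2.dept_id. A NULL in a compared column never satisfies the condition.
- t1[0] dept_id=1 → no match.
- t1[1] dept_id=8 → no match.
- t1[2] dept_id=1 → no match.
- t1[3] dept_id=3 → no match.
- t1[4] dept_id=4 → 4 match(es) in t2 → 4 row(s).
- t1[5] dept_id=1 → no match.
- plus 2 unmatched t2 row(s), each kept with NULL t1 columns.
Total: 4 matched + 2 padded = 6 rows.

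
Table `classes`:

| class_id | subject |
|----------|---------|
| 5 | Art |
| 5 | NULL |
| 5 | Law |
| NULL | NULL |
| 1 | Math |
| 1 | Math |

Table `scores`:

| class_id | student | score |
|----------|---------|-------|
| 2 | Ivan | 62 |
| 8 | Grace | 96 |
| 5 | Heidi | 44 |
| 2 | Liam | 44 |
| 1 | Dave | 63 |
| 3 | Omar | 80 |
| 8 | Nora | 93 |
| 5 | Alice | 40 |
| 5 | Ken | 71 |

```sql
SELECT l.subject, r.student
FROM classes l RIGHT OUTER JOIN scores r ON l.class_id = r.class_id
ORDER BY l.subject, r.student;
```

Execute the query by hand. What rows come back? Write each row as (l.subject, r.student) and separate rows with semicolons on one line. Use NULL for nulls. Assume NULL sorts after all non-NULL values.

(Art, Alice); (Art, Heidi); (Art, Ken); (Law, Alice); (Law, Heidi); (Law, Ken); (Math, Dave); (Math, Dave); (NULL, Alice); (NULL, Grace); (NULL, Heidi); (NULL, Ivan); (NULL, Ken); (NULL, Liam); (NULL, Nora); (NULL, Omar)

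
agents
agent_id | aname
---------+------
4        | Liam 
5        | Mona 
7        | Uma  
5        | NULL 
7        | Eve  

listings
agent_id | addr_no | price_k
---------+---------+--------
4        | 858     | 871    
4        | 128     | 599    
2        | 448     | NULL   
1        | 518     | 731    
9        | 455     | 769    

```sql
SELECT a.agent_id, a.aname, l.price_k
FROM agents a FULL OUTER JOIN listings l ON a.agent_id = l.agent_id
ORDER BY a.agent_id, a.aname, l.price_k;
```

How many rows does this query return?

9

FULL OUTER JOIN keeps every row from both sides; unmatched rows get NULL for the other side's columns.
Matching on a.agent_id = l.agent_id.
Matched pairs: 2; unmatched a rows kept: 4; unmatched l rows kept: 3.
Total: 2 matched + 7 padded = 9 rows.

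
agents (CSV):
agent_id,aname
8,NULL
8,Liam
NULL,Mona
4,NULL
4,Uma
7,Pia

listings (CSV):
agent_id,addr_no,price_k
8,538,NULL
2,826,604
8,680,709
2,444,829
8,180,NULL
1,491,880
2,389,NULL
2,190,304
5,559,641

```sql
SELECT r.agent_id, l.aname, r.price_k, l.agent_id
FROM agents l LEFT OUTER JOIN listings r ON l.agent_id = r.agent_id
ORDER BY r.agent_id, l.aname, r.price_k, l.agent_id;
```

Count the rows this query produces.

10

LEFT JOIN keeps every row from `agents`; unmatched rows get NULL for `listings`'s columns.
Matching on l.agent_id = r.agent_id. A NULL in a compared column never satisfies the condition.
- l[0] agent_id=8 → 3 match(es) in r → 3 row(s).
- l[1] agent_id=8 → 3 match(es) in r → 3 row(s).
- l[2] agent_id=NULL → no match; kept with NULLs on the r side.
- l[3] agent_id=4 → no match; kept with NULLs on the r side.
- l[4] agent_id=4 → no match; kept with NULLs on the r side.
- l[5] agent_id=7 → no match; kept with NULLs on the r side.
Total: 6 matched + 4 padded = 10 rows.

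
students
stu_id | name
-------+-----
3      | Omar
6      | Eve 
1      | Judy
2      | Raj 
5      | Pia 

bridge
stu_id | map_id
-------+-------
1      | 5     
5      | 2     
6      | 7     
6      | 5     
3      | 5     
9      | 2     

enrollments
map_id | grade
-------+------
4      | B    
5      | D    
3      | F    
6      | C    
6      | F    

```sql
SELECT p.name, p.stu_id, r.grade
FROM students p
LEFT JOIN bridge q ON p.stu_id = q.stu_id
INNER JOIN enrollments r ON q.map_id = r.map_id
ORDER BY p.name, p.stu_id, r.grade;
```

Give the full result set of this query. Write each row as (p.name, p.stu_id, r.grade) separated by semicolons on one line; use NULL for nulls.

Joins associate left-to-right: students LEFT JOIN bridge on stu_id gives 6 intermediate row(s).
Then INNER JOIN `enrollments r` on map_id: keep only rows whose q.map_id appears in r.

(Eve, 6, D); (Judy, 1, D); (Omar, 3, D)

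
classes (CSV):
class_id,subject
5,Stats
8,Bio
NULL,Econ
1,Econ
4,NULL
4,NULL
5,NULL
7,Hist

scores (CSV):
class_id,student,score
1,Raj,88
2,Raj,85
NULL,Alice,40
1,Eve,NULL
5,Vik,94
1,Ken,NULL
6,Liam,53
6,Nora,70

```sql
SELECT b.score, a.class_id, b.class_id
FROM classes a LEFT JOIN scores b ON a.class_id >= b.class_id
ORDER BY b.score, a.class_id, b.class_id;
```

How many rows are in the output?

36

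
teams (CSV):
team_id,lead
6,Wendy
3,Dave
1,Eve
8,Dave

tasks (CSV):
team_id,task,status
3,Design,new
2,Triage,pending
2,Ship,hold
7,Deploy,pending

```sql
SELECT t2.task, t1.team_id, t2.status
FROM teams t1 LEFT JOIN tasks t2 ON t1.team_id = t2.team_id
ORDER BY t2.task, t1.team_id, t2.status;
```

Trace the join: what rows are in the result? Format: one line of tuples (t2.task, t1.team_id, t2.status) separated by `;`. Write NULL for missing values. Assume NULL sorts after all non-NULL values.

LEFT JOIN keeps every row from `teams`; unmatched rows get NULL for `tasks`'s columns.
Matching on t1.team_id = t2.team_id.
- t1[0] team_id=6 → no match; kept with NULLs on the t2 side.
- t1[1] team_id=3 → 1 match(es) in t2 → 1 row(s).
- t1[2] team_id=1 → no match; kept with NULLs on the t2 side.
- t1[3] team_id=8 → no match; kept with NULLs on the t2 side.
After projecting and ordering:
t2.task | t1.team_id | t2.status
Design | 3 | new
NULL | 1 | NULL
NULL | 6 | NULL
NULL | 8 | NULL

(Design, 3, new); (NULL, 1, NULL); (NULL, 6, NULL); (NULL, 8, NULL)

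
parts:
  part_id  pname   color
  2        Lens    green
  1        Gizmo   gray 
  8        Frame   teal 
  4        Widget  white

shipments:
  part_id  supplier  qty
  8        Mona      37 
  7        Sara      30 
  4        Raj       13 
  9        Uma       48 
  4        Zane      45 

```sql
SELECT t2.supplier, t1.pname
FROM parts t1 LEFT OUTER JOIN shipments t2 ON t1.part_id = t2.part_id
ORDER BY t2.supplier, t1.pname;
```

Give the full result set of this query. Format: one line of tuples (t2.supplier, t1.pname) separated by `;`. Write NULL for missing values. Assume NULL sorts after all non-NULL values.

(Mona, Frame); (Raj, Widget); (Zane, Widget); (NULL, Gizmo); (NULL, Lens)

LEFT JOIN keeps every row from `parts`; unmatched rows get NULL for `shipments`'s columns.
Matching on t1.part_id = t2.part_id.
- t1[0] part_id=2 → no match; kept with NULLs on the t2 side.
- t1[1] part_id=1 → no match; kept with NULLs on the t2 side.
- t1[2] part_id=8 → 1 match(es) in t2 → 1 row(s).
- t1[3] part_id=4 → 2 match(es) in t2 → 2 row(s).
After projecting and ordering:
t2.supplier | t1.pname
Mona | Frame
Raj | Widget
Zane | Widget
NULL | Gizmo
NULL | Lens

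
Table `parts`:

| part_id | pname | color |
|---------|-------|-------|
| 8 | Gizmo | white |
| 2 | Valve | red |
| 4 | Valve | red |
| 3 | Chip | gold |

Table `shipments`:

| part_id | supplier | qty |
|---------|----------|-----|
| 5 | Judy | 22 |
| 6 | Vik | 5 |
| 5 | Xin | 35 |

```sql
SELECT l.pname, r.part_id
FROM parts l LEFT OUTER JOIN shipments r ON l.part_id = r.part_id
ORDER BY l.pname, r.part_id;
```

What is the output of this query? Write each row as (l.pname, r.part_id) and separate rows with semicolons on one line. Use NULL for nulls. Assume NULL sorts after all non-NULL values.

(Chip, NULL); (Gizmo, NULL); (Valve, NULL); (Valve, NULL)

LEFT JOIN keeps every row from `parts`; unmatched rows get NULL for `shipments`'s columns.
Matching on l.part_id = r.part_id.
Matched pairs: 0; unmatched l rows kept: 4.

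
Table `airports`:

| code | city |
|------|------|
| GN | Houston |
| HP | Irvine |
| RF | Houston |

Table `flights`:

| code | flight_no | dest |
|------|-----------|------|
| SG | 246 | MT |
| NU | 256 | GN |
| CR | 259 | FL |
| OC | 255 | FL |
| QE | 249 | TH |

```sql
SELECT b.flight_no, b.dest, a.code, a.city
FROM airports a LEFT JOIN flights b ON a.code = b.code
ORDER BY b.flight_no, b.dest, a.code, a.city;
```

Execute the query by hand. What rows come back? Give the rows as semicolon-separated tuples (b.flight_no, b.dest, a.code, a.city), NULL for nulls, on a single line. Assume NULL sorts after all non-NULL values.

(NULL, NULL, GN, Houston); (NULL, NULL, HP, Irvine); (NULL, NULL, RF, Houston)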